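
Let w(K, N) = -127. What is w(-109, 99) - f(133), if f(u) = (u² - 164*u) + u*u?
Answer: -13693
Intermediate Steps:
f(u) = -164*u + 2*u² (f(u) = (u² - 164*u) + u² = -164*u + 2*u²)
w(-109, 99) - f(133) = -127 - 2*133*(-82 + 133) = -127 - 2*133*51 = -127 - 1*13566 = -127 - 13566 = -13693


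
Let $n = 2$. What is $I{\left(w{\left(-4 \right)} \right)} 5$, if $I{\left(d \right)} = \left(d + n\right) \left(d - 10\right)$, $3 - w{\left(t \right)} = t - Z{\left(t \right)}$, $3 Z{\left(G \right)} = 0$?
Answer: $-135$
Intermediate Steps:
$Z{\left(G \right)} = 0$ ($Z{\left(G \right)} = \frac{1}{3} \cdot 0 = 0$)
$w{\left(t \right)} = 3 - t$ ($w{\left(t \right)} = 3 - \left(t - 0\right) = 3 - \left(t + 0\right) = 3 - t$)
$I{\left(d \right)} = \left(-10 + d\right) \left(2 + d\right)$ ($I{\left(d \right)} = \left(d + 2\right) \left(d - 10\right) = \left(2 + d\right) \left(-10 + d\right) = \left(-10 + d\right) \left(2 + d\right)$)
$I{\left(w{\left(-4 \right)} \right)} 5 = \left(-20 + \left(3 - -4\right)^{2} - 8 \left(3 - -4\right)\right) 5 = \left(-20 + \left(3 + 4\right)^{2} - 8 \left(3 + 4\right)\right) 5 = \left(-20 + 7^{2} - 56\right) 5 = \left(-20 + 49 - 56\right) 5 = \left(-27\right) 5 = -135$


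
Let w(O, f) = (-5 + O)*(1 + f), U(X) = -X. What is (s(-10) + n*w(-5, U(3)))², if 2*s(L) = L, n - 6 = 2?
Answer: 24025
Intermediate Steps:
n = 8 (n = 6 + 2 = 8)
s(L) = L/2
w(O, f) = (1 + f)*(-5 + O)
(s(-10) + n*w(-5, U(3)))² = ((½)*(-10) + 8*(-5 - 5 - (-5)*3 - (-5)*3))² = (-5 + 8*(-5 - 5 - 5*(-3) - 5*(-3)))² = (-5 + 8*(-5 - 5 + 15 + 15))² = (-5 + 8*20)² = (-5 + 160)² = 155² = 24025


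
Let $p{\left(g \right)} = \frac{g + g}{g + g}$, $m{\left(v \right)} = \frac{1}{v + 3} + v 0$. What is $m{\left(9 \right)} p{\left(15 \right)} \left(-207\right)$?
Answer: $- \frac{69}{4} \approx -17.25$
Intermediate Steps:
$m{\left(v \right)} = \frac{1}{3 + v}$ ($m{\left(v \right)} = \frac{1}{3 + v} + 0 = \frac{1}{3 + v}$)
$p{\left(g \right)} = 1$ ($p{\left(g \right)} = \frac{2 g}{2 g} = 2 g \frac{1}{2 g} = 1$)
$m{\left(9 \right)} p{\left(15 \right)} \left(-207\right) = \frac{1}{3 + 9} \cdot 1 \left(-207\right) = \frac{1}{12} \cdot 1 \left(-207\right) = \frac{1}{12} \left(-207\right) = - \frac{69}{4}$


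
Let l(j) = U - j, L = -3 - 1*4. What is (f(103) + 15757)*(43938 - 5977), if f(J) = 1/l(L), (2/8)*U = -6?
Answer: 598149244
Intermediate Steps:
U = -24 (U = 4*(-6) = -24)
L = -7 (L = -3 - 4 = -7)
l(j) = -24 - j
f(J) = -1/17 (f(J) = 1/(-24 - 1*(-7)) = 1/(-24 + 7) = 1/(-17) = -1/17)
(f(103) + 15757)*(43938 - 5977) = (-1/17 + 15757)*(43938 - 5977) = (267868/17)*37961 = 598149244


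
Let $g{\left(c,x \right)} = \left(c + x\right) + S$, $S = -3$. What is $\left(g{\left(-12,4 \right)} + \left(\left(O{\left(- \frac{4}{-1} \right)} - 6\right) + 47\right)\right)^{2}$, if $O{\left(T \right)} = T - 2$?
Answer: $1024$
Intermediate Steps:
$g{\left(c,x \right)} = -3 + c + x$ ($g{\left(c,x \right)} = \left(c + x\right) - 3 = -3 + c + x$)
$O{\left(T \right)} = -2 + T$ ($O{\left(T \right)} = T - 2 = -2 + T$)
$\left(g{\left(-12,4 \right)} + \left(\left(O{\left(- \frac{4}{-1} \right)} - 6\right) + 47\right)\right)^{2} = \left(\left(-3 - 12 + 4\right) + \left(\left(\left(-2 - \frac{4}{-1}\right) - 6\right) + 47\right)\right)^{2} = \left(-11 + \left(\left(\left(-2 - -4\right) - 6\right) + 47\right)\right)^{2} = \left(-11 + \left(\left(\left(-2 + 4\right) - 6\right) + 47\right)\right)^{2} = \left(-11 + \left(\left(2 - 6\right) + 47\right)\right)^{2} = \left(-11 + \left(-4 + 47\right)\right)^{2} = \left(-11 + 43\right)^{2} = 32^{2} = 1024$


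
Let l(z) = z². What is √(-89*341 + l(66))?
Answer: I*√25993 ≈ 161.22*I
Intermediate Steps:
√(-89*341 + l(66)) = √(-89*341 + 66²) = √(-30349 + 4356) = √(-25993) = I*√25993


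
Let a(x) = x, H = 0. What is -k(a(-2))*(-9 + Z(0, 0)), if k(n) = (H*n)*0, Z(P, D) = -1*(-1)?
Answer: 0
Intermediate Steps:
Z(P, D) = 1
k(n) = 0 (k(n) = (0*n)*0 = 0*0 = 0)
-k(a(-2))*(-9 + Z(0, 0)) = -0*(-9 + 1) = -0*(-8) = -1*0 = 0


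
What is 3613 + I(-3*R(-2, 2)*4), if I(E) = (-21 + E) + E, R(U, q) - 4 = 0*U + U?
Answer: 3544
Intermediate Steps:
R(U, q) = 4 + U (R(U, q) = 4 + (0*U + U) = 4 + (0 + U) = 4 + U)
I(E) = -21 + 2*E
3613 + I(-3*R(-2, 2)*4) = 3613 + (-21 + 2*(-3*(4 - 2)*4)) = 3613 + (-21 + 2*(-3*2*4)) = 3613 + (-21 + 2*(-6*4)) = 3613 + (-21 + 2*(-24)) = 3613 + (-21 - 48) = 3613 - 69 = 3544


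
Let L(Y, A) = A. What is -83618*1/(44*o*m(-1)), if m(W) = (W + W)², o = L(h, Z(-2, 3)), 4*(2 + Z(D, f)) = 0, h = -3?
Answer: 41809/176 ≈ 237.55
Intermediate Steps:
Z(D, f) = -2 (Z(D, f) = -2 + (¼)*0 = -2 + 0 = -2)
o = -2
m(W) = 4*W² (m(W) = (2*W)² = 4*W²)
-83618*1/(44*o*m(-1)) = -83618/((44*(4*(-1)²))*(-2)) = -83618/((44*(4*1))*(-2)) = -83618/((44*4)*(-2)) = -83618/(176*(-2)) = -83618/(-352) = -83618*(-1/352) = 41809/176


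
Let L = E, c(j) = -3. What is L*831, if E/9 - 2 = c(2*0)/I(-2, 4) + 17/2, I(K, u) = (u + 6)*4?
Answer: 3118743/40 ≈ 77969.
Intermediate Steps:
I(K, u) = 24 + 4*u (I(K, u) = (6 + u)*4 = 24 + 4*u)
E = 3753/40 (E = 18 + 9*(-3/(24 + 4*4) + 17/2) = 18 + 9*(-3/(24 + 16) + 17*(1/2)) = 18 + 9*(-3/40 + 17/2) = 18 + 9*(337/40) = 18 + 3033/40 = 3753/40 ≈ 93.825)
L = 3753/40 ≈ 93.825
L*831 = (3753/40)*831 = 3118743/40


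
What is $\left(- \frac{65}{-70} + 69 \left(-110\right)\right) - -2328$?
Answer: $- \frac{73655}{14} \approx -5261.1$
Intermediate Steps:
$\left(- \frac{65}{-70} + 69 \left(-110\right)\right) - -2328 = \left(\left(-65\right) \left(- \frac{1}{70}\right) - 7590\right) + 2328 = \left(\frac{13}{14} - 7590\right) + 2328 = - \frac{106247}{14} + 2328 = - \frac{73655}{14}$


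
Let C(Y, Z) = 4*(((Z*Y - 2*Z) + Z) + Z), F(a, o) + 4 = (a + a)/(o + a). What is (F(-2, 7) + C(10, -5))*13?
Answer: -13312/5 ≈ -2662.4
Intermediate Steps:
F(a, o) = -4 + 2*a/(a + o) (F(a, o) = -4 + (a + a)/(o + a) = -4 + (2*a)/(a + o) = -4 + 2*a/(a + o))
C(Y, Z) = 4*Y*Z (C(Y, Z) = 4*(((Y*Z - 2*Z) + Z) + Z) = 4*(((-2*Z + Y*Z) + Z) + Z) = 4*((-Z + Y*Z) + Z) = 4*(Y*Z) = 4*Y*Z)
(F(-2, 7) + C(10, -5))*13 = (2*(-1*(-2) - 2*7)/(-2 + 7) + 4*10*(-5))*13 = (2*(2 - 14)/5 - 200)*13 = (2*(1/5)*(-12) - 200)*13 = (-24/5 - 200)*13 = -1024/5*13 = -13312/5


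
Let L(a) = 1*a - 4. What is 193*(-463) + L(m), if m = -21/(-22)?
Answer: -1965965/22 ≈ -89362.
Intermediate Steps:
m = 21/22 (m = -21*(-1/22) = 21/22 ≈ 0.95455)
L(a) = -4 + a (L(a) = a - 4 = -4 + a)
193*(-463) + L(m) = 193*(-463) + (-4 + 21/22) = -89359 - 67/22 = -1965965/22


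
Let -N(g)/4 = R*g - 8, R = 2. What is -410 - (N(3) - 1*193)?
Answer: -225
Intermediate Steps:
N(g) = 32 - 8*g (N(g) = -4*(2*g - 8) = -4*(-8 + 2*g) = 32 - 8*g)
-410 - (N(3) - 1*193) = -410 - ((32 - 8*3) - 1*193) = -410 - ((32 - 24) - 193) = -410 - (8 - 193) = -410 - 1*(-185) = -410 + 185 = -225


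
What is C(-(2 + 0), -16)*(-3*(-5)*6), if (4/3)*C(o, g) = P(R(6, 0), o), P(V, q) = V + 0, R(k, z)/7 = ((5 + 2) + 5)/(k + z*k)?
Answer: 945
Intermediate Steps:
R(k, z) = 84/(k + k*z) (R(k, z) = 7*(((5 + 2) + 5)/(k + z*k)) = 7*((7 + 5)/(k + k*z)) = 7*(12/(k + k*z)) = 84/(k + k*z))
P(V, q) = V
C(o, g) = 21/2 (C(o, g) = 3*(84/(6*(1 + 0)))/4 = 3*(84*(⅙)/1)/4 = 3*(84*(⅙)*1)/4 = (¾)*14 = 21/2)
C(-(2 + 0), -16)*(-3*(-5)*6) = 21*(-3*(-5)*6)/2 = 21*(15*6)/2 = (21/2)*90 = 945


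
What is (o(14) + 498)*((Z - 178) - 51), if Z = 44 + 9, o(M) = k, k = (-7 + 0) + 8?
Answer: -87824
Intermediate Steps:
k = 1 (k = -7 + 8 = 1)
o(M) = 1
Z = 53
(o(14) + 498)*((Z - 178) - 51) = (1 + 498)*((53 - 178) - 51) = 499*(-125 - 51) = 499*(-176) = -87824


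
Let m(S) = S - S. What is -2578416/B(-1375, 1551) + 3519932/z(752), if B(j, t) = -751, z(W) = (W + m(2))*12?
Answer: 6477773729/1694256 ≈ 3823.4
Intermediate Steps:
m(S) = 0
z(W) = 12*W (z(W) = (W + 0)*12 = W*12 = 12*W)
-2578416/B(-1375, 1551) + 3519932/z(752) = -2578416/(-751) + 3519932/((12*752)) = -2578416*(-1/751) + 3519932/9024 = 2578416/751 + 3519932*(1/9024) = 2578416/751 + 879983/2256 = 6477773729/1694256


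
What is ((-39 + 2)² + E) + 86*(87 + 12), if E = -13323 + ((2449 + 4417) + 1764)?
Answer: 5190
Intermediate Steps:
E = -4693 (E = -13323 + (6866 + 1764) = -13323 + 8630 = -4693)
((-39 + 2)² + E) + 86*(87 + 12) = ((-39 + 2)² - 4693) + 86*(87 + 12) = ((-37)² - 4693) + 86*99 = (1369 - 4693) + 8514 = -3324 + 8514 = 5190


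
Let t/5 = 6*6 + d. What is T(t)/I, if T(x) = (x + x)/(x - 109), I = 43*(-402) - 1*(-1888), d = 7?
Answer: -215/816094 ≈ -0.00026345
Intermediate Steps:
t = 215 (t = 5*(6*6 + 7) = 5*(36 + 7) = 5*43 = 215)
I = -15398 (I = -17286 + 1888 = -15398)
T(x) = 2*x/(-109 + x) (T(x) = (2*x)/(-109 + x) = 2*x/(-109 + x))
T(t)/I = (2*215/(-109 + 215))/(-15398) = (2*215/106)*(-1/15398) = (2*215*(1/106))*(-1/15398) = (215/53)*(-1/15398) = -215/816094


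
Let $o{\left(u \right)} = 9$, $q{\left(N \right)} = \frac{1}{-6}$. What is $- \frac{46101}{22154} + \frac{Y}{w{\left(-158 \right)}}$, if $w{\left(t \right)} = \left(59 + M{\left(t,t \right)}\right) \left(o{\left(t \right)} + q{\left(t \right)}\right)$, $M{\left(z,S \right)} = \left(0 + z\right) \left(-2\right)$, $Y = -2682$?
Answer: $- \frac{727707}{251750} \approx -2.8906$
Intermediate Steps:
$q{\left(N \right)} = - \frac{1}{6}$
$M{\left(z,S \right)} = - 2 z$ ($M{\left(z,S \right)} = z \left(-2\right) = - 2 z$)
$w{\left(t \right)} = \frac{3127}{6} - \frac{53 t}{3}$ ($w{\left(t \right)} = \left(59 - 2 t\right) \left(9 - \frac{1}{6}\right) = \left(59 - 2 t\right) \frac{53}{6} = \frac{3127}{6} - \frac{53 t}{3}$)
$- \frac{46101}{22154} + \frac{Y}{w{\left(-158 \right)}} = - \frac{46101}{22154} - \frac{2682}{\frac{3127}{6} - - \frac{8374}{3}} = \left(-46101\right) \frac{1}{22154} - \frac{2682}{\frac{3127}{6} + \frac{8374}{3}} = - \frac{4191}{2014} - \frac{2682}{\frac{6625}{2}} = - \frac{4191}{2014} - \frac{5364}{6625} = - \frac{727707}{251750}$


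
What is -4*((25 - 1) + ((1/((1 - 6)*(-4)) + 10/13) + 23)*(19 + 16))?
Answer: -44599/13 ≈ -3430.7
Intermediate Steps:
-4*((25 - 1) + ((1/((1 - 6)*(-4)) + 10/13) + 23)*(19 + 16)) = -4*(24 + ((-¼/(-5) + 10*(1/13)) + 23)*35) = -4*(24 + ((-⅕*(-¼) + 10/13) + 23)*35) = -4*(24 + ((1/20 + 10/13) + 23)*35) = -4*(24 + (213/260 + 23)*35) = -4*(24 + (6193/260)*35) = -4*(24 + 43351/52) = -4*44599/52 = -44599/13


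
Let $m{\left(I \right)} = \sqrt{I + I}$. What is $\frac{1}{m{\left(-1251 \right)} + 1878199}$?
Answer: $\frac{1878199}{3527631486103} - \frac{3 i \sqrt{278}}{3527631486103} \approx 5.3242 \cdot 10^{-7} - 1.4179 \cdot 10^{-11} i$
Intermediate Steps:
$m{\left(I \right)} = \sqrt{2} \sqrt{I}$ ($m{\left(I \right)} = \sqrt{2 I} = \sqrt{2} \sqrt{I}$)
$\frac{1}{m{\left(-1251 \right)} + 1878199} = \frac{1}{\sqrt{2} \sqrt{-1251} + 1878199} = \frac{1}{\sqrt{2} \cdot 3 i \sqrt{139} + 1878199} = \frac{1}{3 i \sqrt{278} + 1878199} = \frac{1}{1878199 + 3 i \sqrt{278}}$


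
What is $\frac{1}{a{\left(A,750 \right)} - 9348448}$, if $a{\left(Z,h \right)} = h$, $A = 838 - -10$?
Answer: $- \frac{1}{9347698} \approx -1.0698 \cdot 10^{-7}$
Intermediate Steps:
$A = 848$ ($A = 838 + 10 = 848$)
$\frac{1}{a{\left(A,750 \right)} - 9348448} = \frac{1}{750 - 9348448} = \frac{1}{-9347698} = - \frac{1}{9347698}$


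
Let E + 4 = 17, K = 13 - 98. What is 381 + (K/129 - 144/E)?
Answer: 619256/1677 ≈ 369.26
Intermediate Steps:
K = -85
E = 13 (E = -4 + 17 = 13)
381 + (K/129 - 144/E) = 381 + (-85/129 - 144/13) = 381 - 19681/1677 = 619256/1677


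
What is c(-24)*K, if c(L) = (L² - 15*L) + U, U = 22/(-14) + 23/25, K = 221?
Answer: 36174606/175 ≈ 2.0671e+5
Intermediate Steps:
U = -114/175 (U = 22*(-1/14) + 23*(1/25) = -11/7 + 23/25 = -114/175 ≈ -0.65143)
c(L) = -114/175 + L² - 15*L (c(L) = (L² - 15*L) - 114/175 = -114/175 + L² - 15*L)
c(-24)*K = (-114/175 + (-24)² - 15*(-24))*221 = (-114/175 + 576 + 360)*221 = (163686/175)*221 = 36174606/175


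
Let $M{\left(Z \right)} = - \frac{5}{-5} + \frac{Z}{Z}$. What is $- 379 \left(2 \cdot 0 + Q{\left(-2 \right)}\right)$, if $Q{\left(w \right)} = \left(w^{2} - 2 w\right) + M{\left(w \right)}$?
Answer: $-3790$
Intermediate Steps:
$M{\left(Z \right)} = 2$ ($M{\left(Z \right)} = \left(-5\right) \left(- \frac{1}{5}\right) + 1 = 1 + 1 = 2$)
$Q{\left(w \right)} = 2 + w^{2} - 2 w$ ($Q{\left(w \right)} = \left(w^{2} - 2 w\right) + 2 = 2 + w^{2} - 2 w$)
$- 379 \left(2 \cdot 0 + Q{\left(-2 \right)}\right) = - 379 \left(2 \cdot 0 + \left(2 + \left(-2\right)^{2} - -4\right)\right) = - 379 \left(0 + \left(2 + 4 + 4\right)\right) = - 379 \left(0 + 10\right) = \left(-379\right) 10 = -3790$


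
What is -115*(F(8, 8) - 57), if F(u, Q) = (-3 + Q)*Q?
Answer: 1955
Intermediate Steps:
F(u, Q) = Q*(-3 + Q)
-115*(F(8, 8) - 57) = -115*(8*(-3 + 8) - 57) = -115*(8*5 - 57) = -115*(40 - 57) = -115*(-17) = 1955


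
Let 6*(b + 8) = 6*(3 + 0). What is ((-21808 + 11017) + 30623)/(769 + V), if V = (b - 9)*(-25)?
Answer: 19832/1119 ≈ 17.723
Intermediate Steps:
b = -5 (b = -8 + (6*(3 + 0))/6 = -8 + (6*3)/6 = -8 + (1/6)*18 = -8 + 3 = -5)
V = 350 (V = (-5 - 9)*(-25) = -14*(-25) = 350)
((-21808 + 11017) + 30623)/(769 + V) = ((-21808 + 11017) + 30623)/(769 + 350) = (-10791 + 30623)/1119 = 19832*(1/1119) = 19832/1119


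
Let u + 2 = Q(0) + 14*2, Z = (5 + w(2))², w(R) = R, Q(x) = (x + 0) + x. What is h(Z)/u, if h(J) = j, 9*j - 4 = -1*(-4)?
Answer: 4/117 ≈ 0.034188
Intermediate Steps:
Q(x) = 2*x (Q(x) = x + x = 2*x)
j = 8/9 (j = 4/9 + (-1*(-4))/9 = 4/9 + (⅑)*4 = 4/9 + 4/9 = 8/9 ≈ 0.88889)
Z = 49 (Z = (5 + 2)² = 7² = 49)
u = 26 (u = -2 + (2*0 + 14*2) = -2 + (0 + 28) = -2 + 28 = 26)
h(J) = 8/9
h(Z)/u = (8/9)/26 = (8/9)*(1/26) = 4/117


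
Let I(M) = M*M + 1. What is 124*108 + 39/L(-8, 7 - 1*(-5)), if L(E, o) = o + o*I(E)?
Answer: 3535501/264 ≈ 13392.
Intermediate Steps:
I(M) = 1 + M**2 (I(M) = M**2 + 1 = 1 + M**2)
L(E, o) = o + o*(1 + E**2)
124*108 + 39/L(-8, 7 - 1*(-5)) = 124*108 + 39/(((7 - 1*(-5))*(2 + (-8)**2))) = 13392 + 39/(((7 + 5)*(2 + 64))) = 13392 + 39/((12*66)) = 13392 + 39/792 = 13392 + 39*(1/792) = 13392 + 13/264 = 3535501/264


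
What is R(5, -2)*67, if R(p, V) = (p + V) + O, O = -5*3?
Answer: -804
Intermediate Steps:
O = -15
R(p, V) = -15 + V + p (R(p, V) = (p + V) - 15 = (V + p) - 15 = -15 + V + p)
R(5, -2)*67 = (-15 - 2 + 5)*67 = -12*67 = -804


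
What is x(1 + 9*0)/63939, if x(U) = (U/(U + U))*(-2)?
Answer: -1/63939 ≈ -1.5640e-5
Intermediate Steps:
x(U) = -1 (x(U) = (U/((2*U)))*(-2) = ((1/(2*U))*U)*(-2) = (½)*(-2) = -1)
x(1 + 9*0)/63939 = -1/63939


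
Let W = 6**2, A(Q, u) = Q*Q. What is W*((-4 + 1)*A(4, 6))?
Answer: -1728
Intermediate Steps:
A(Q, u) = Q**2
W = 36
W*((-4 + 1)*A(4, 6)) = 36*((-4 + 1)*4**2) = 36*(-3*16) = 36*(-48) = -1728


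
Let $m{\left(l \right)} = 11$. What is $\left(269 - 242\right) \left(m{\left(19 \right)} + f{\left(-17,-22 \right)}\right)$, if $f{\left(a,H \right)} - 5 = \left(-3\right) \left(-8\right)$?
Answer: $1080$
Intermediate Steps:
$f{\left(a,H \right)} = 29$ ($f{\left(a,H \right)} = 5 - -24 = 5 + 24 = 29$)
$\left(269 - 242\right) \left(m{\left(19 \right)} + f{\left(-17,-22 \right)}\right) = \left(269 - 242\right) \left(11 + 29\right) = 27 \cdot 40 = 1080$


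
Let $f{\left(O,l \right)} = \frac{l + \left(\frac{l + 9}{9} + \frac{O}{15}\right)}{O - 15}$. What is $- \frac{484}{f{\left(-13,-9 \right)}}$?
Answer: $- \frac{50820}{37} \approx -1373.5$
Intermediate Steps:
$f{\left(O,l \right)} = \frac{1 + \frac{O}{15} + \frac{10 l}{9}}{-15 + O}$ ($f{\left(O,l \right)} = \frac{l + \left(\left(9 + l\right) \frac{1}{9} + O \frac{1}{15}\right)}{-15 + O} = \frac{l + \left(\left(1 + \frac{l}{9}\right) + \frac{O}{15}\right)}{-15 + O} = \frac{l + \left(1 + \frac{l}{9} + \frac{O}{15}\right)}{-15 + O} = \frac{1 + \frac{O}{15} + \frac{10 l}{9}}{-15 + O}$)
$- \frac{484}{f{\left(-13,-9 \right)}} = - \frac{484}{\frac{1}{45} \frac{1}{-15 - 13} \left(45 + 3 \left(-13\right) + 50 \left(-9\right)\right)} = - \frac{484}{\frac{1}{45} \frac{1}{-28} \left(45 - 39 - 450\right)} = - \frac{484}{\frac{1}{45} \left(- \frac{1}{28}\right) \left(-444\right)} = - \frac{484}{\frac{37}{105}} = \left(-484\right) \frac{105}{37} = - \frac{50820}{37}$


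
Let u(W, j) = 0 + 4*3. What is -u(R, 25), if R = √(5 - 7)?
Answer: -12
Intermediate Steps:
R = I*√2 (R = √(-2) = I*√2 ≈ 1.4142*I)
u(W, j) = 12 (u(W, j) = 0 + 12 = 12)
-u(R, 25) = -1*12 = -12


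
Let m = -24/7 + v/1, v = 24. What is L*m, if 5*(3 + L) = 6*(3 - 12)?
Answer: -9936/35 ≈ -283.89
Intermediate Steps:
L = -69/5 (L = -3 + (6*(3 - 12))/5 = -3 + (6*(-9))/5 = -3 + (⅕)*(-54) = -3 - 54/5 = -69/5 ≈ -13.800)
m = 144/7 (m = -24/7 + 24/1 = -24*⅐ + 24*1 = -24/7 + 24 = 144/7 ≈ 20.571)
L*m = -69/5*144/7 = -9936/35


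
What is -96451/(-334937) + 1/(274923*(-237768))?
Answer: 6304798537839727/21894125597252568 ≈ 0.28797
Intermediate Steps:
-96451/(-334937) + 1/(274923*(-237768)) = -96451*(-1/334937) + (1/274923)*(-1/237768) = 96451/334937 - 1/65367891864 = 6304798537839727/21894125597252568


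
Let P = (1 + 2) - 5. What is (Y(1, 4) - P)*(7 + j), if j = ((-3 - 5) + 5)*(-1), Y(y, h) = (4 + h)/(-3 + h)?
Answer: 100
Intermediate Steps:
Y(y, h) = (4 + h)/(-3 + h)
P = -2 (P = 3 - 5 = -2)
j = 3 (j = (-8 + 5)*(-1) = -3*(-1) = 3)
(Y(1, 4) - P)*(7 + j) = ((4 + 4)/(-3 + 4) - 1*(-2))*(7 + 3) = (8/1 + 2)*10 = (1*8 + 2)*10 = (8 + 2)*10 = 10*10 = 100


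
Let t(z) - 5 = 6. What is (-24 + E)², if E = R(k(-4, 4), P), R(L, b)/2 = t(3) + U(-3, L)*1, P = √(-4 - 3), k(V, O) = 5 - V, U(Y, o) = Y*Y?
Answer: 256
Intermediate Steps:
U(Y, o) = Y²
t(z) = 11 (t(z) = 5 + 6 = 11)
P = I*√7 (P = √(-7) = I*√7 ≈ 2.6458*I)
R(L, b) = 40 (R(L, b) = 2*(11 + (-3)²*1) = 2*(11 + 9*1) = 2*(11 + 9) = 2*20 = 40)
E = 40
(-24 + E)² = (-24 + 40)² = 16² = 256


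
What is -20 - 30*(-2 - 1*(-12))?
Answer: -320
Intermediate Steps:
-20 - 30*(-2 - 1*(-12)) = -20 - 30*(-2 + 12) = -20 - 30*10 = -20 - 300 = -320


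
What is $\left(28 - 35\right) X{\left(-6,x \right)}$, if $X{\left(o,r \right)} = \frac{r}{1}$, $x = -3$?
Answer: $21$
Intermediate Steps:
$X{\left(o,r \right)} = r$ ($X{\left(o,r \right)} = r 1 = r$)
$\left(28 - 35\right) X{\left(-6,x \right)} = \left(28 - 35\right) \left(-3\right) = \left(-7\right) \left(-3\right) = 21$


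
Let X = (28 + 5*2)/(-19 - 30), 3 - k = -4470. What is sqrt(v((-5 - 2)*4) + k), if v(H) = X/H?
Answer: sqrt(42958958)/98 ≈ 66.881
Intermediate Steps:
k = 4473 (k = 3 - 1*(-4470) = 3 + 4470 = 4473)
X = -38/49 (X = (28 + 10)/(-49) = 38*(-1/49) = -38/49 ≈ -0.77551)
v(H) = -38/(49*H)
sqrt(v((-5 - 2)*4) + k) = sqrt(-38*1/(4*(-5 - 2))/49 + 4473) = sqrt(-38/(49*((-7*4))) + 4473) = sqrt(-38/49/(-28) + 4473) = sqrt(-38/49*(-1/28) + 4473) = sqrt(19/686 + 4473) = sqrt(3068497/686) = sqrt(42958958)/98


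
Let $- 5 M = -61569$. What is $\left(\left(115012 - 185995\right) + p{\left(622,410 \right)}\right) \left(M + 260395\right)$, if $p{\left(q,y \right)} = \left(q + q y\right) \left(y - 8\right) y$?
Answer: $\frac{57452712986731608}{5} \approx 1.1491 \cdot 10^{16}$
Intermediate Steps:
$M = \frac{61569}{5}$ ($M = \left(- \frac{1}{5}\right) \left(-61569\right) = \frac{61569}{5} \approx 12314.0$)
$p{\left(q,y \right)} = y \left(-8 + y\right) \left(q + q y\right)$ ($p{\left(q,y \right)} = \left(q + q y\right) \left(-8 + y\right) y = \left(-8 + y\right) \left(q + q y\right) y = y \left(-8 + y\right) \left(q + q y\right)$)
$\left(\left(115012 - 185995\right) + p{\left(622,410 \right)}\right) \left(M + 260395\right) = \left(\left(115012 - 185995\right) + 622 \cdot 410 \left(-8 + 410^{2} - 2870\right)\right) \left(\frac{61569}{5} + 260395\right) = \left(-70983 + 622 \cdot 410 \left(-8 + 168100 - 2870\right)\right) \frac{1363544}{5} = \left(-70983 + 622 \cdot 410 \cdot 165222\right) \frac{1363544}{5} = \left(-70983 + 42134914440\right) \frac{1363544}{5} = 42134843457 \cdot \frac{1363544}{5} = \frac{57452712986731608}{5}$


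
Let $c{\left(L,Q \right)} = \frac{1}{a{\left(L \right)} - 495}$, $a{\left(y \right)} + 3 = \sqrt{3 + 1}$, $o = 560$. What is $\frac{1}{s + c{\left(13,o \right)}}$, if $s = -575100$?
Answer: $- \frac{496}{285249601} \approx -1.7388 \cdot 10^{-6}$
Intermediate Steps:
$a{\left(y \right)} = -1$ ($a{\left(y \right)} = -3 + \sqrt{3 + 1} = -3 + \sqrt{4} = -3 + 2 = -1$)
$c{\left(L,Q \right)} = - \frac{1}{496}$ ($c{\left(L,Q \right)} = \frac{1}{-1 - 495} = \frac{1}{-496} = - \frac{1}{496}$)
$\frac{1}{s + c{\left(13,o \right)}} = \frac{1}{-575100 - \frac{1}{496}} = \frac{1}{- \frac{285249601}{496}} = - \frac{496}{285249601}$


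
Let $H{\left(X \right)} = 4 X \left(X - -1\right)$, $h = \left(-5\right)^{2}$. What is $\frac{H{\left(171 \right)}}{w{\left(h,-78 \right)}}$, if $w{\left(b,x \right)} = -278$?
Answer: $- \frac{58824}{139} \approx -423.19$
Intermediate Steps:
$h = 25$
$H{\left(X \right)} = 4 X \left(1 + X\right)$ ($H{\left(X \right)} = 4 X \left(X + 1\right) = 4 X \left(1 + X\right)$)
$\frac{H{\left(171 \right)}}{w{\left(h,-78 \right)}} = \frac{4 \cdot 171 \left(1 + 171\right)}{-278} = 4 \cdot 171 \cdot 172 \left(- \frac{1}{278}\right) = 117648 \left(- \frac{1}{278}\right) = - \frac{58824}{139}$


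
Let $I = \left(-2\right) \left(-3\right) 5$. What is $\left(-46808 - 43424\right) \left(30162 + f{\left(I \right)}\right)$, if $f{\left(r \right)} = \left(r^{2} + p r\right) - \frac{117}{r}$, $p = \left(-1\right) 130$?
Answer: $- \frac{12252648396}{5} \approx -2.4505 \cdot 10^{9}$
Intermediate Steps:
$p = -130$
$I = 30$ ($I = 6 \cdot 5 = 30$)
$f{\left(r \right)} = r^{2} - 130 r - \frac{117}{r}$ ($f{\left(r \right)} = \left(r^{2} - 130 r\right) - \frac{117}{r} = r^{2} - 130 r - \frac{117}{r}$)
$\left(-46808 - 43424\right) \left(30162 + f{\left(I \right)}\right) = \left(-46808 - 43424\right) \left(30162 + \frac{-117 + 30^{2} \left(-130 + 30\right)}{30}\right) = - 90232 \left(30162 + \frac{-117 + 900 \left(-100\right)}{30}\right) = - 90232 \left(30162 + \frac{-117 - 90000}{30}\right) = - 90232 \left(30162 + \frac{1}{30} \left(-90117\right)\right) = - 90232 \left(30162 - \frac{30039}{10}\right) = \left(-90232\right) \frac{271581}{10} = - \frac{12252648396}{5}$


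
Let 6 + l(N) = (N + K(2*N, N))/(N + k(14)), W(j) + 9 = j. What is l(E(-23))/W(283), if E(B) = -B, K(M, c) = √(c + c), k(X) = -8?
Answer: -67/4110 + √46/4110 ≈ -0.014652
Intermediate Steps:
W(j) = -9 + j
K(M, c) = √2*√c (K(M, c) = √(2*c) = √2*√c)
l(N) = -6 + (N + √2*√N)/(-8 + N) (l(N) = -6 + (N + √2*√N)/(N - 8) = -6 + (N + √2*√N)/(-8 + N))
l(E(-23))/W(283) = ((48 - (-5)*(-23) + √2*√(-1*(-23)))/(-8 - 1*(-23)))/(-9 + 283) = ((48 - 5*23 + √2*√23)/(-8 + 23))/274 = ((48 - 115 + √46)/15)*(1/274) = ((-67 + √46)/15)*(1/274) = (-67/15 + √46/15)*(1/274) = -67/4110 + √46/4110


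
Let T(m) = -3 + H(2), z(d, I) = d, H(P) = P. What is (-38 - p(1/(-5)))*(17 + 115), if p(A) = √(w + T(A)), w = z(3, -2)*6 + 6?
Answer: -5016 - 132*√23 ≈ -5649.0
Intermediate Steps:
T(m) = -1 (T(m) = -3 + 2 = -1)
w = 24 (w = 3*6 + 6 = 18 + 6 = 24)
p(A) = √23 (p(A) = √(24 - 1) = √23)
(-38 - p(1/(-5)))*(17 + 115) = (-38 - √23)*(17 + 115) = (-38 - √23)*132 = -5016 - 132*√23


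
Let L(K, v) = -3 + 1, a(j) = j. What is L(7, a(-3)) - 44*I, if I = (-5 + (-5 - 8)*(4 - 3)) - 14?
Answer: 1406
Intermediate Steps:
L(K, v) = -2
I = -32 (I = (-5 - 13*1) - 14 = (-5 - 13) - 14 = -18 - 14 = -32)
L(7, a(-3)) - 44*I = -2 - 44*(-32) = -2 + 1408 = 1406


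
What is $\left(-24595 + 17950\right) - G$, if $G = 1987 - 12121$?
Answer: $3489$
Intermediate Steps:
$G = -10134$ ($G = 1987 - 12121 = -10134$)
$\left(-24595 + 17950\right) - G = \left(-24595 + 17950\right) - -10134 = -6645 + 10134 = 3489$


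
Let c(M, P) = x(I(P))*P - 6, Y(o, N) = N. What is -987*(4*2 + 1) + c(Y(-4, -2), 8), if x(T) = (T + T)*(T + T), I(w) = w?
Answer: -6841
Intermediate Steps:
x(T) = 4*T² (x(T) = (2*T)*(2*T) = 4*T²)
c(M, P) = -6 + 4*P³ (c(M, P) = (4*P²)*P - 6 = 4*P³ - 6 = -6 + 4*P³)
-987*(4*2 + 1) + c(Y(-4, -2), 8) = -987*(4*2 + 1) + (-6 + 4*8³) = -987*(8 + 1) + (-6 + 4*512) = -987*9 + (-6 + 2048) = -141*63 + 2042 = -8883 + 2042 = -6841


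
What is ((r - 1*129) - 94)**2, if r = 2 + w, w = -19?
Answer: 57600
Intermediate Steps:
r = -17 (r = 2 - 19 = -17)
((r - 1*129) - 94)**2 = ((-17 - 1*129) - 94)**2 = ((-17 - 129) - 94)**2 = (-146 - 94)**2 = (-240)**2 = 57600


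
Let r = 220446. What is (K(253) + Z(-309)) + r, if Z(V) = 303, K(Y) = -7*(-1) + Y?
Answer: 221009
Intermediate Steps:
K(Y) = 7 + Y
(K(253) + Z(-309)) + r = ((7 + 253) + 303) + 220446 = (260 + 303) + 220446 = 563 + 220446 = 221009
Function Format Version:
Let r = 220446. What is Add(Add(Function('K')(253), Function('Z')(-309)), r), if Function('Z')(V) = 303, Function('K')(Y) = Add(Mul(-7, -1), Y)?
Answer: 221009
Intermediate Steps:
Function('K')(Y) = Add(7, Y)
Add(Add(Function('K')(253), Function('Z')(-309)), r) = Add(Add(Add(7, 253), 303), 220446) = Add(Add(260, 303), 220446) = Add(563, 220446) = 221009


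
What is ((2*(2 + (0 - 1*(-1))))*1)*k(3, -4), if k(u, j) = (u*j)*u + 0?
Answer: -216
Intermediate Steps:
k(u, j) = j*u² (k(u, j) = (j*u)*u + 0 = j*u² + 0 = j*u²)
((2*(2 + (0 - 1*(-1))))*1)*k(3, -4) = ((2*(2 + (0 - 1*(-1))))*1)*(-4*3²) = ((2*(2 + (0 + 1)))*1)*(-4*9) = ((2*(2 + 1))*1)*(-36) = ((2*3)*1)*(-36) = (6*1)*(-36) = 6*(-36) = -216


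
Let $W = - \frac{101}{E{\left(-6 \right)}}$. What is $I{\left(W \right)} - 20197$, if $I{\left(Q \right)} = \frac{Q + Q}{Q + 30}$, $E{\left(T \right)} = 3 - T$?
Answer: $- \frac{3413495}{169} \approx -20198.0$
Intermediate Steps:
$W = - \frac{101}{9}$ ($W = - \frac{101}{3 - -6} = - \frac{101}{3 + 6} = - \frac{101}{9} \approx -11.222$)
$I{\left(Q \right)} = \frac{2 Q}{30 + Q}$
$I{\left(W \right)} - 20197 = 2 \left(- \frac{101}{9}\right) \frac{1}{30 - \frac{101}{9}} - 20197 = 2 \left(- \frac{101}{9}\right) \frac{1}{\frac{169}{9}} - 20197 = 2 \left(- \frac{101}{9}\right) \frac{9}{169} - 20197 = - \frac{202}{169} - 20197 = - \frac{3413495}{169}$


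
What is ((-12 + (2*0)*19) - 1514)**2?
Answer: 2328676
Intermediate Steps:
((-12 + (2*0)*19) - 1514)**2 = ((-12 + 0*19) - 1514)**2 = ((-12 + 0) - 1514)**2 = (-12 - 1514)**2 = (-1526)**2 = 2328676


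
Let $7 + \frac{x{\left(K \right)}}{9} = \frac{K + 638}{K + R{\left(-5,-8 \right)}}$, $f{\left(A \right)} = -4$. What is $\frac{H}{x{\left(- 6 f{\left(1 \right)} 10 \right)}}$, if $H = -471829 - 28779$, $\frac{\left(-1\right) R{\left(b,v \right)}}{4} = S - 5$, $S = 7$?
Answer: $\frac{58070528}{3357} \approx 17298.0$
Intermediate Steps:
$R{\left(b,v \right)} = -8$ ($R{\left(b,v \right)} = - 4 \left(7 - 5\right) = \left(-4\right) 2 = -8$)
$H = -500608$ ($H = -471829 - 28779 = -500608$)
$x{\left(K \right)} = -63 + \frac{9 \left(638 + K\right)}{-8 + K}$ ($x{\left(K \right)} = -63 + 9 \frac{K + 638}{K - 8} = -63 + 9 \frac{638 + K}{-8 + K} = -63 + \frac{9 \left(638 + K\right)}{-8 + K}$)
$\frac{H}{x{\left(- 6 f{\left(1 \right)} 10 \right)}} = - \frac{500608}{18 \frac{1}{-8 + \left(-6\right) \left(-4\right) 10} \left(347 - 3 \left(-6\right) \left(-4\right) 10\right)} = - \frac{500608}{18 \frac{1}{-8 + 24 \cdot 10} \left(347 - 3 \cdot 24 \cdot 10\right)} = - \frac{500608}{18 \frac{1}{-8 + 240} \left(347 - 720\right)} = - \frac{500608}{18 \cdot \frac{1}{232} \left(347 - 720\right)} = - \frac{500608}{18 \cdot \frac{1}{232} \left(-373\right)} = - \frac{500608}{- \frac{3357}{116}} = \left(-500608\right) \left(- \frac{116}{3357}\right) = \frac{58070528}{3357}$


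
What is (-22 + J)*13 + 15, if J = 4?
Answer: -219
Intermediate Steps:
(-22 + J)*13 + 15 = (-22 + 4)*13 + 15 = -18*13 + 15 = -234 + 15 = -219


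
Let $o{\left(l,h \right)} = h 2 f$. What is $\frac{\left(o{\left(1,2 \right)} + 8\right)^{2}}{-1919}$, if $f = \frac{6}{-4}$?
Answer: $- \frac{4}{1919} \approx -0.0020844$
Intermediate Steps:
$f = - \frac{3}{2}$ ($f = 6 \left(- \frac{1}{4}\right) = - \frac{3}{2} \approx -1.5$)
$o{\left(l,h \right)} = - 3 h$ ($o{\left(l,h \right)} = h 2 \left(- \frac{3}{2}\right) = 2 h \left(- \frac{3}{2}\right) = - 3 h$)
$\frac{\left(o{\left(1,2 \right)} + 8\right)^{2}}{-1919} = \frac{\left(\left(-3\right) 2 + 8\right)^{2}}{-1919} = \left(-6 + 8\right)^{2} \left(- \frac{1}{1919}\right) = 2^{2} \left(- \frac{1}{1919}\right) = 4 \left(- \frac{1}{1919}\right) = - \frac{4}{1919}$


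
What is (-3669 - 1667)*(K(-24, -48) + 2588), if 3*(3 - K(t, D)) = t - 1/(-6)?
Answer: -124811708/9 ≈ -1.3868e+7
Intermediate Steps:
K(t, D) = 53/18 - t/3 (K(t, D) = 3 - (t - 1/(-6))/3 = 3 - (t - 1*(-⅙))/3 = 3 - (t + ⅙)/3 = 3 - (⅙ + t)/3 = 3 + (-1/18 - t/3) = 53/18 - t/3)
(-3669 - 1667)*(K(-24, -48) + 2588) = (-3669 - 1667)*((53/18 - ⅓*(-24)) + 2588) = -5336*((53/18 + 8) + 2588) = -5336*(197/18 + 2588) = -5336*46781/18 = -124811708/9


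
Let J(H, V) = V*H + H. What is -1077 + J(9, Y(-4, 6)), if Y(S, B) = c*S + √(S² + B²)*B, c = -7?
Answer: -816 + 108*√13 ≈ -426.60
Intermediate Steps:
Y(S, B) = -7*S + B*√(B² + S²) (Y(S, B) = -7*S + √(S² + B²)*B = -7*S + √(B² + S²)*B = -7*S + B*√(B² + S²))
J(H, V) = H + H*V (J(H, V) = H*V + H = H + H*V)
-1077 + J(9, Y(-4, 6)) = -1077 + 9*(1 + (-7*(-4) + 6*√(6² + (-4)²))) = -1077 + 9*(1 + (28 + 6*√(36 + 16))) = -1077 + 9*(1 + (28 + 6*√52)) = -1077 + 9*(1 + (28 + 6*(2*√13))) = -1077 + 9*(1 + (28 + 12*√13)) = -1077 + 9*(29 + 12*√13) = -1077 + (261 + 108*√13) = -816 + 108*√13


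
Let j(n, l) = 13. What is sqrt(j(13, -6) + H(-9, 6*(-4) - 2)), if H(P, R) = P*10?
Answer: I*sqrt(77) ≈ 8.775*I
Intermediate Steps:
H(P, R) = 10*P
sqrt(j(13, -6) + H(-9, 6*(-4) - 2)) = sqrt(13 + 10*(-9)) = sqrt(13 - 90) = sqrt(-77) = I*sqrt(77)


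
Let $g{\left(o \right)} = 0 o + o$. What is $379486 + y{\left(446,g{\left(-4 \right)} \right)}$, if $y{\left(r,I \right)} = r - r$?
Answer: $379486$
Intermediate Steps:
$g{\left(o \right)} = o$ ($g{\left(o \right)} = 0 + o = o$)
$y{\left(r,I \right)} = 0$
$379486 + y{\left(446,g{\left(-4 \right)} \right)} = 379486 + 0 = 379486$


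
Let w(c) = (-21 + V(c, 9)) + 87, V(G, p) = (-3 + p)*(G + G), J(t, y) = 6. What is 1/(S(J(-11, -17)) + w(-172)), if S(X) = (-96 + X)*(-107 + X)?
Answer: 1/7092 ≈ 0.00014100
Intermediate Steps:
V(G, p) = 2*G*(-3 + p) (V(G, p) = (-3 + p)*(2*G) = 2*G*(-3 + p))
S(X) = (-107 + X)*(-96 + X)
w(c) = 66 + 12*c (w(c) = (-21 + 2*c*(-3 + 9)) + 87 = (-21 + 2*c*6) + 87 = (-21 + 12*c) + 87 = 66 + 12*c)
1/(S(J(-11, -17)) + w(-172)) = 1/((10272 + 6² - 203*6) + (66 + 12*(-172))) = 1/((10272 + 36 - 1218) + (66 - 2064)) = 1/(9090 - 1998) = 1/7092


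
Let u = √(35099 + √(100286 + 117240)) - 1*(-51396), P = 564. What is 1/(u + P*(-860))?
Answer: -1/(433644 - √(35099 + √217526)) ≈ -2.3070e-6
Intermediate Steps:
u = 51396 + √(35099 + √217526) (u = √(35099 + √217526) + 51396 = 51396 + √(35099 + √217526) ≈ 51585.)
1/(u + P*(-860)) = 1/((51396 + √(35099 + √217526)) + 564*(-860)) = 1/((51396 + √(35099 + √217526)) - 485040) = 1/(-433644 + √(35099 + √217526))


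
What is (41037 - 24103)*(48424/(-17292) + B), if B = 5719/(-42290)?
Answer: -4544120167259/91409835 ≈ -49712.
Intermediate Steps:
B = -5719/42290 (B = 5719*(-1/42290) = -5719/42290 ≈ -0.13523)
(41037 - 24103)*(48424/(-17292) + B) = (41037 - 24103)*(48424/(-17292) - 5719/42290) = 16934*(48424*(-1/17292) - 5719/42290) = 16934*(-12106/4323 - 5719/42290) = 16934*(-536685977/182819670) = -4544120167259/91409835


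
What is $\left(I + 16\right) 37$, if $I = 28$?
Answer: $1628$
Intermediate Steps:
$\left(I + 16\right) 37 = \left(28 + 16\right) 37 = 44 \cdot 37 = 1628$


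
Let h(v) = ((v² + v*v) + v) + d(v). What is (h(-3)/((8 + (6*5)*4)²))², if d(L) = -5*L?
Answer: 225/67108864 ≈ 3.3528e-6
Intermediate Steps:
h(v) = -4*v + 2*v² (h(v) = ((v² + v*v) + v) - 5*v = ((v² + v²) + v) - 5*v = (2*v² + v) - 5*v = (v + 2*v²) - 5*v = -4*v + 2*v²)
(h(-3)/((8 + (6*5)*4)²))² = ((2*(-3)*(-2 - 3))/((8 + (6*5)*4)²))² = ((2*(-3)*(-5))/((8 + 30*4)²))² = (30/((8 + 120)²))² = (30/(128²))² = (30/16384)² = (30*(1/16384))² = (15/8192)² = 225/67108864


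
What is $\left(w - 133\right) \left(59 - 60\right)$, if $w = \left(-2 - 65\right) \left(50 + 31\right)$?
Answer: $5560$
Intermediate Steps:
$w = -5427$ ($w = \left(-67\right) 81 = -5427$)
$\left(w - 133\right) \left(59 - 60\right) = \left(-5427 - 133\right) \left(59 - 60\right) = \left(-5560\right) \left(-1\right) = 5560$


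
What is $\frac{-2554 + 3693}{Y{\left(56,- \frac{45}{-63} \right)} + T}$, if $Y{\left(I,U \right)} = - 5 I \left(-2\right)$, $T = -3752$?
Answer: $- \frac{1139}{3192} \approx -0.35683$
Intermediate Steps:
$Y{\left(I,U \right)} = 10 I$
$\frac{-2554 + 3693}{Y{\left(56,- \frac{45}{-63} \right)} + T} = \frac{-2554 + 3693}{10 \cdot 56 - 3752} = \frac{1139}{560 - 3752} = \frac{1139}{-3192} = 1139 \left(- \frac{1}{3192}\right) = - \frac{1139}{3192}$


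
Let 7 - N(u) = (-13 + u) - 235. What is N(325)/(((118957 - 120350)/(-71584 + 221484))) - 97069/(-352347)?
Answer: 528187469731/70117053 ≈ 7532.9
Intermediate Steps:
N(u) = 255 - u (N(u) = 7 - ((-13 + u) - 235) = 7 - (-248 + u) = 7 + (248 - u) = 255 - u)
N(325)/(((118957 - 120350)/(-71584 + 221484))) - 97069/(-352347) = (255 - 1*325)/(((118957 - 120350)/(-71584 + 221484))) - 97069/(-352347) = (255 - 325)/((-1393/149900)) - 97069*(-1/352347) = -70/((-1393*1/149900)) + 97069/352347 = -70/(-1393/149900) + 97069/352347 = -70*(-149900/1393) + 97069/352347 = 1499000/199 + 97069/352347 = 528187469731/70117053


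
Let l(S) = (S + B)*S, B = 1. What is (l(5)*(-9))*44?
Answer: -11880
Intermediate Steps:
l(S) = S*(1 + S) (l(S) = (S + 1)*S = (1 + S)*S = S*(1 + S))
(l(5)*(-9))*44 = ((5*(1 + 5))*(-9))*44 = ((5*6)*(-9))*44 = (30*(-9))*44 = -270*44 = -11880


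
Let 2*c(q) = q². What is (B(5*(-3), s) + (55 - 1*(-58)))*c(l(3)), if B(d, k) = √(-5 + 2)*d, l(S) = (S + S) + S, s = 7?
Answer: 9153/2 - 1215*I*√3/2 ≈ 4576.5 - 1052.2*I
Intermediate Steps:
l(S) = 3*S (l(S) = 2*S + S = 3*S)
B(d, k) = I*d*√3 (B(d, k) = √(-3)*d = (I*√3)*d = I*d*√3)
c(q) = q²/2
(B(5*(-3), s) + (55 - 1*(-58)))*c(l(3)) = (I*(5*(-3))*√3 + (55 - 1*(-58)))*((3*3)²/2) = (I*(-15)*√3 + (55 + 58))*((½)*9²) = (-15*I*√3 + 113)*((½)*81) = (113 - 15*I*√3)*(81/2) = 9153/2 - 1215*I*√3/2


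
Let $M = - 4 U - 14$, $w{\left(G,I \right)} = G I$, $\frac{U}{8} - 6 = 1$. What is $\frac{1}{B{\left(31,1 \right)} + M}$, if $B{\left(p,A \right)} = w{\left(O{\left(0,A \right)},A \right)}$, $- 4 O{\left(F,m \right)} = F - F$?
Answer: $- \frac{1}{238} \approx -0.0042017$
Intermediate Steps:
$U = 56$ ($U = 48 + 8 \cdot 1 = 48 + 8 = 56$)
$O{\left(F,m \right)} = 0$ ($O{\left(F,m \right)} = - \frac{F - F}{4} = \left(- \frac{1}{4}\right) 0 = 0$)
$B{\left(p,A \right)} = 0$ ($B{\left(p,A \right)} = 0 A = 0$)
$M = -238$ ($M = \left(-4\right) 56 - 14 = -224 - 14 = -238$)
$\frac{1}{B{\left(31,1 \right)} + M} = \frac{1}{0 - 238} = \frac{1}{-238} = - \frac{1}{238}$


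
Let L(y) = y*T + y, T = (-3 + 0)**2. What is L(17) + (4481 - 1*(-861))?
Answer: 5512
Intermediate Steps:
T = 9 (T = (-3)**2 = 9)
L(y) = 10*y (L(y) = y*9 + y = 9*y + y = 10*y)
L(17) + (4481 - 1*(-861)) = 10*17 + (4481 - 1*(-861)) = 170 + (4481 + 861) = 170 + 5342 = 5512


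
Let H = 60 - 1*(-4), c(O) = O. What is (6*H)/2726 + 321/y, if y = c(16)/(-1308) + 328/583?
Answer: 83429967651/143011412 ≈ 583.38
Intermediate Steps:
H = 64 (H = 60 + 4 = 64)
y = 104924/190641 (y = 16/(-1308) + 328/583 = 16*(-1/1308) + 328*(1/583) = -4/327 + 328/583 = 104924/190641 ≈ 0.55037)
(6*H)/2726 + 321/y = (6*64)/2726 + 321/(104924/190641) = 384*(1/2726) + 321*(190641/104924) = 192/1363 + 61195761/104924 = 83429967651/143011412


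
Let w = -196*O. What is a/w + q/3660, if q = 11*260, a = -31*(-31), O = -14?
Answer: 568255/502152 ≈ 1.1316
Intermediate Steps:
a = 961
w = 2744 (w = -196*(-14) = 2744)
q = 2860
a/w + q/3660 = 961/2744 + 2860/3660 = 961*(1/2744) + 2860*(1/3660) = 961/2744 + 143/183 = 568255/502152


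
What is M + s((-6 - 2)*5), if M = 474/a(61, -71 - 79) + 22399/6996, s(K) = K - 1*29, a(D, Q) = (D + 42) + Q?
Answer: -24951379/328812 ≈ -75.883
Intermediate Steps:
a(D, Q) = 42 + D + Q (a(D, Q) = (42 + D) + Q = 42 + D + Q)
s(K) = -29 + K (s(K) = K - 29 = -29 + K)
M = -2263351/328812 (M = 474/(42 + 61 + (-71 - 79)) + 22399/6996 = 474/(42 + 61 - 150) + 22399*(1/6996) = 474/(-47) + 22399/6996 = 474*(-1/47) + 22399/6996 = -474/47 + 22399/6996 = -2263351/328812 ≈ -6.8834)
M + s((-6 - 2)*5) = -2263351/328812 + (-29 + (-6 - 2)*5) = -2263351/328812 + (-29 - 8*5) = -2263351/328812 + (-29 - 40) = -2263351/328812 - 69 = -24951379/328812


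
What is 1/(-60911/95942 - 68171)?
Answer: -95942/6540522993 ≈ -1.4669e-5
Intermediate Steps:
1/(-60911/95942 - 68171) = 1/(-6540522993/95942) = -95942/6540522993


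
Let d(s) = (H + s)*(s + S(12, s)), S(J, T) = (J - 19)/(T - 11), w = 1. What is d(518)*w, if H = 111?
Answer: 165187351/507 ≈ 3.2581e+5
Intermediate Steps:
S(J, T) = (-19 + J)/(-11 + T)
d(s) = (111 + s)*(s - 7/(-11 + s)) (d(s) = (111 + s)*(s + (-19 + 12)/(-11 + s)) = (111 + s)*(s - 7/(-11 + s)))
d(518)*w = ((-777 - 7*518 + 518*(-11 + 518)*(111 + 518))/(-11 + 518))*1 = ((-777 - 3626 + 518*507*629)/507)*1 = ((-777 - 3626 + 165191754)/507)*1 = ((1/507)*165187351)*1 = (165187351/507)*1 = 165187351/507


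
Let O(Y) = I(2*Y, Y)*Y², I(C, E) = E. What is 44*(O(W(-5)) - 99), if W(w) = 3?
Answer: -3168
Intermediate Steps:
O(Y) = Y³ (O(Y) = Y*Y² = Y³)
44*(O(W(-5)) - 99) = 44*(3³ - 99) = 44*(27 - 99) = 44*(-72) = -3168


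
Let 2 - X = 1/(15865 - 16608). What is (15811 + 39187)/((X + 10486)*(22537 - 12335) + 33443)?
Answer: 40863514/79524800319 ≈ 0.00051385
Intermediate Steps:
X = 1487/743 (X = 2 - 1/(15865 - 16608) = 2 - 1/(-743) = 2 - 1*(-1/743) = 2 + 1/743 = 1487/743 ≈ 2.0013)
(15811 + 39187)/((X + 10486)*(22537 - 12335) + 33443) = (15811 + 39187)/((1487/743 + 10486)*(22537 - 12335) + 33443) = 54998/((7792585/743)*10202 + 33443) = 54998/(79499952170/743 + 33443) = 54998/(79524800319/743) = 54998*(743/79524800319) = 40863514/79524800319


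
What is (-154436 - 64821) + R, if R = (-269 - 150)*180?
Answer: -294677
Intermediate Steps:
R = -75420 (R = -419*180 = -75420)
(-154436 - 64821) + R = (-154436 - 64821) - 75420 = -219257 - 75420 = -294677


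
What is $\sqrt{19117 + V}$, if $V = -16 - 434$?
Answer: $\sqrt{18667} \approx 136.63$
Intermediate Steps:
$V = -450$ ($V = -16 - 434 = -450$)
$\sqrt{19117 + V} = \sqrt{19117 - 450} = \sqrt{18667}$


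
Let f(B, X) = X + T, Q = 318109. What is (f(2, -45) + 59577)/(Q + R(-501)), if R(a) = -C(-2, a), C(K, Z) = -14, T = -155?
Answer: 59377/318123 ≈ 0.18665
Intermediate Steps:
R(a) = 14 (R(a) = -1*(-14) = 14)
f(B, X) = -155 + X (f(B, X) = X - 155 = -155 + X)
(f(2, -45) + 59577)/(Q + R(-501)) = ((-155 - 45) + 59577)/(318109 + 14) = (-200 + 59577)/318123 = 59377*(1/318123) = 59377/318123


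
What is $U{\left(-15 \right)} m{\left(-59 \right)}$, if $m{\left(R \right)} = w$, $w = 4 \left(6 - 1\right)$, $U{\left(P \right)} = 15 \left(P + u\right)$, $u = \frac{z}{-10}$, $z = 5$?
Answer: $-4650$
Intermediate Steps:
$u = - \frac{1}{2}$ ($u = \frac{5}{-10} = 5 \left(- \frac{1}{10}\right) = - \frac{1}{2} \approx -0.5$)
$U{\left(P \right)} = - \frac{15}{2} + 15 P$ ($U{\left(P \right)} = 15 \left(P - \frac{1}{2}\right) = 15 \left(- \frac{1}{2} + P\right) = - \frac{15}{2} + 15 P$)
$w = 20$ ($w = 4 \cdot 5 = 20$)
$m{\left(R \right)} = 20$
$U{\left(-15 \right)} m{\left(-59 \right)} = \left(- \frac{15}{2} + 15 \left(-15\right)\right) 20 = \left(- \frac{15}{2} - 225\right) 20 = \left(- \frac{465}{2}\right) 20 = -4650$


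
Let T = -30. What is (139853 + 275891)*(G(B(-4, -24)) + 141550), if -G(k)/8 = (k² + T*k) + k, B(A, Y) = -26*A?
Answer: 32906137600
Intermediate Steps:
G(k) = -8*k² + 232*k (G(k) = -8*((k² - 30*k) + k) = -8*(k² - 29*k) = -8*k² + 232*k)
(139853 + 275891)*(G(B(-4, -24)) + 141550) = (139853 + 275891)*(8*(-26*(-4))*(29 - (-26)*(-4)) + 141550) = 415744*(8*104*(29 - 1*104) + 141550) = 415744*(8*104*(29 - 104) + 141550) = 415744*(8*104*(-75) + 141550) = 415744*(-62400 + 141550) = 415744*79150 = 32906137600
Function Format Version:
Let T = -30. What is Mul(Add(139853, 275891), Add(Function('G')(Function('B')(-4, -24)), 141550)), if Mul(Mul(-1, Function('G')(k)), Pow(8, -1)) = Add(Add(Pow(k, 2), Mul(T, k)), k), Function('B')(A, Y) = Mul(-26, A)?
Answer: 32906137600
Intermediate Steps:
Function('G')(k) = Add(Mul(-8, Pow(k, 2)), Mul(232, k)) (Function('G')(k) = Mul(-8, Add(Add(Pow(k, 2), Mul(-30, k)), k)) = Mul(-8, Add(Pow(k, 2), Mul(-29, k))) = Add(Mul(-8, Pow(k, 2)), Mul(232, k)))
Mul(Add(139853, 275891), Add(Function('G')(Function('B')(-4, -24)), 141550)) = Mul(Add(139853, 275891), Add(Mul(8, Mul(-26, -4), Add(29, Mul(-1, Mul(-26, -4)))), 141550)) = Mul(415744, Add(Mul(8, 104, Add(29, Mul(-1, 104))), 141550)) = Mul(415744, Add(Mul(8, 104, Add(29, -104)), 141550)) = Mul(415744, Add(Mul(8, 104, -75), 141550)) = Mul(415744, Add(-62400, 141550)) = Mul(415744, 79150) = 32906137600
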